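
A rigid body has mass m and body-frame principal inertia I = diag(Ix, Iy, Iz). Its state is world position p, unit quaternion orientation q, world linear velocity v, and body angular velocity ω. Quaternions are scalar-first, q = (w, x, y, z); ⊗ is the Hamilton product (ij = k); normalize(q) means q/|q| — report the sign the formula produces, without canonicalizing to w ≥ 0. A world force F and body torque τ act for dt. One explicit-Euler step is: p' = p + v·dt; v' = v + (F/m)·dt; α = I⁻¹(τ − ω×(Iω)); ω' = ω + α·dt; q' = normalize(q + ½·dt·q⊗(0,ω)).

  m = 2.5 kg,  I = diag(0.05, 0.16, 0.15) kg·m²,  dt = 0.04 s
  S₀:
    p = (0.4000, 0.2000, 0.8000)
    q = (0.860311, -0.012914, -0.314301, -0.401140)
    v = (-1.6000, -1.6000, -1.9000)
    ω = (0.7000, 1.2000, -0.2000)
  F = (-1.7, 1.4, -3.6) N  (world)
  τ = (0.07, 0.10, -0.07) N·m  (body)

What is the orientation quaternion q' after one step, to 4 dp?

Hamilton product q⊗(0,ω) = (0.3059730, 1.1464459, 0.7489924, 0.0324517)
updated quaternion q' = (0.8661, 0.0100, -0.2992, -0.4003)

q' = (0.8661, 0.0100, -0.2992, -0.4003)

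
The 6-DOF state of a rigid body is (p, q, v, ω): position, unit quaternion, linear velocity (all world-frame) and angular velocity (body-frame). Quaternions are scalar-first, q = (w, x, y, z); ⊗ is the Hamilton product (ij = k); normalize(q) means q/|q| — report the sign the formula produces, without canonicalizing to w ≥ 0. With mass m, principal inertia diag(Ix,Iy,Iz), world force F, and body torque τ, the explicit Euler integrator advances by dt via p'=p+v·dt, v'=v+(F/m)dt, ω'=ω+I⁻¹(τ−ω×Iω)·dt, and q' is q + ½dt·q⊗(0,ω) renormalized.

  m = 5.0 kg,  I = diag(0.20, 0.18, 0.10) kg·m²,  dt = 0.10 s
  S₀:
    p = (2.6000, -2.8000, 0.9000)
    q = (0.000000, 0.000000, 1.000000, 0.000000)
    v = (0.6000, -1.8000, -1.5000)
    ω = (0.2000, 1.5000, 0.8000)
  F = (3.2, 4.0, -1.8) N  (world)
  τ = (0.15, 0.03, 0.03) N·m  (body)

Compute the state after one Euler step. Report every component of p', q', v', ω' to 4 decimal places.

p' = (2.6600, -2.9800, 0.7500)
q' = (-0.0747, 0.0399, 0.9964, -0.0100)
v' = (0.6640, -1.7200, -1.5360)
ω' = (0.3230, 1.5078, 0.8360)

a = (0.6400, 0.8000, -0.3600)
p + v·dt = (2.6600, -2.9800, 0.7500)
v + (F/m)dt = (0.6640, -1.7200, -1.5360)
precession coupling ω×(Iω) = (-0.0960, 0.0160, -0.0060)
α = I⁻¹(τ − ω×Iω) = (1.2300, 0.0778, 0.3600)
ω' = ω + α·dt = (0.3230, 1.5078, 0.8360)
Hamilton product q⊗(0,ω) = (-1.5000000, 0.8000000, 0.0000000, -0.2000000)
q + ½dt·q⊗(0,ω), renormalized = (-0.0747, 0.0399, 0.9964, -0.0100)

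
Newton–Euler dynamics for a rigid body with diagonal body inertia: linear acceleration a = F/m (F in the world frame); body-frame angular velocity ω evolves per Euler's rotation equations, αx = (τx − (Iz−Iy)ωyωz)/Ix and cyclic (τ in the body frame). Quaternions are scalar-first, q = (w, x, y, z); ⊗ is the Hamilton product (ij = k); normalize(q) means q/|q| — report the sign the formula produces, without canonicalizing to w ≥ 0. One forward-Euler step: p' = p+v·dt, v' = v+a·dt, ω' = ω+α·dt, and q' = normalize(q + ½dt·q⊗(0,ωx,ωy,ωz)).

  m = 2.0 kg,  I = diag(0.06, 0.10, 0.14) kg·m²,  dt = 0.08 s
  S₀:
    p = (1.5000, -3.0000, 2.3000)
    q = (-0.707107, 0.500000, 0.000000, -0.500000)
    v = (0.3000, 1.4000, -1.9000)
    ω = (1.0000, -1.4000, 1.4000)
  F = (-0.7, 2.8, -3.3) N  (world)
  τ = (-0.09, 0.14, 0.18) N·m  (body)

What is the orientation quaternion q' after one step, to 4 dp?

q⊗(0,ω) = (0.2000000, -1.4071070, -0.2100502, -1.6899498)
updated quaternion q' = (-0.6964, 0.4420, -0.0084, -0.5654)

q' = (-0.6964, 0.4420, -0.0084, -0.5654)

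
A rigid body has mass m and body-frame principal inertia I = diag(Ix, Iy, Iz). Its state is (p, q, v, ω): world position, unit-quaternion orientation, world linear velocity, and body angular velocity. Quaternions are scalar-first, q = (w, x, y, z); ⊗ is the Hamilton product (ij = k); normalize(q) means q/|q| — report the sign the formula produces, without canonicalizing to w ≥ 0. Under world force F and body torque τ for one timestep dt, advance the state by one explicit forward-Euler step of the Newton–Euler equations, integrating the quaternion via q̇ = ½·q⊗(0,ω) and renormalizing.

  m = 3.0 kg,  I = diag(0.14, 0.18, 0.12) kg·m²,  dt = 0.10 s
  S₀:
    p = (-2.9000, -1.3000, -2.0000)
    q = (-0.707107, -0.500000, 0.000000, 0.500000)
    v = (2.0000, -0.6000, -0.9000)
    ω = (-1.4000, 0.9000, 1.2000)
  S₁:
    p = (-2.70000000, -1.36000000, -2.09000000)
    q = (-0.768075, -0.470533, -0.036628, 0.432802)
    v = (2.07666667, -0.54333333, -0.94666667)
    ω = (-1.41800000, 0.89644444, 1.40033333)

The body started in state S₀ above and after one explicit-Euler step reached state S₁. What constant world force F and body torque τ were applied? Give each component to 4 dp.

Δω = ω₁−ω₀ = (-0.01800000, -0.00355556, 0.20033333)
precession coupling = (-0.0648, -0.0336, -0.0504)
I·α + gyro = (-0.0900, -0.0400, 0.1900)
Δv = v₁−v₀ = (0.07666667, 0.05666667, -0.04666667)
applied force F = (2.3000, 1.7000, -1.4000)

F = (2.3000, 1.7000, -1.4000)
τ = (-0.0900, -0.0400, 0.1900)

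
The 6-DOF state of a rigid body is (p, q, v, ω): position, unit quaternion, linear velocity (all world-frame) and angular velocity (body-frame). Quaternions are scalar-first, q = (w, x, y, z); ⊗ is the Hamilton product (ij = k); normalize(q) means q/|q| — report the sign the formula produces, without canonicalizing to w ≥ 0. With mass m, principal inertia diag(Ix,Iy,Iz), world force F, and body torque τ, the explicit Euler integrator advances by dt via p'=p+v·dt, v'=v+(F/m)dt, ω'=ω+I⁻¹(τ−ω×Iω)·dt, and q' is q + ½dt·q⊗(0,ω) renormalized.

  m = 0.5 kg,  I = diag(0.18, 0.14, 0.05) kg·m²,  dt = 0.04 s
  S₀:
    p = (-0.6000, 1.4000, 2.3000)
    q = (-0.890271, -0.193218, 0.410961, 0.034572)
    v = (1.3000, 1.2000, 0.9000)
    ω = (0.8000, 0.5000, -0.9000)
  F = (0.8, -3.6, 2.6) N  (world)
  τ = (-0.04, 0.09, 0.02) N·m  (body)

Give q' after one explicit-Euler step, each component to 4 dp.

2q̇ = q⊗(0,ω) = (-0.0197913, -1.0993677, -0.5913741, 0.3758661)
updated quaternion q' = (-0.8904, -0.2151, 0.3990, 0.0421)

q' = (-0.8904, -0.2151, 0.3990, 0.0421)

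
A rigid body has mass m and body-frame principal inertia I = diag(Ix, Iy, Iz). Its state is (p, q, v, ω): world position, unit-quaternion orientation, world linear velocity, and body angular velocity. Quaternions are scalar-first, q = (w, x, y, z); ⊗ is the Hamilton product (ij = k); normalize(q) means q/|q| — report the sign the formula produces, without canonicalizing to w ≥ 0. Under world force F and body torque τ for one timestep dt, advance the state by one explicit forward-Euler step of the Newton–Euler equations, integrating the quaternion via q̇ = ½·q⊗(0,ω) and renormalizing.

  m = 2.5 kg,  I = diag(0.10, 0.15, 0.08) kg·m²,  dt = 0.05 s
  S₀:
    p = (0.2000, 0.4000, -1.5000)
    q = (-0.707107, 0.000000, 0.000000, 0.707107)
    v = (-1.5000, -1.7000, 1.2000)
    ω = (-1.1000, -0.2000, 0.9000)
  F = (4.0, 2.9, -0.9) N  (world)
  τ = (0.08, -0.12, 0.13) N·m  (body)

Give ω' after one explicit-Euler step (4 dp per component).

ω×(Iω) gyroscopic = (0.0126, -0.0198, 0.0110)
(τ − ω×Iω)/I = (0.6740, -0.6680, 1.4875)
new body rate ω' = (-1.0663, -0.2334, 0.9744)

ω' = (-1.0663, -0.2334, 0.9744)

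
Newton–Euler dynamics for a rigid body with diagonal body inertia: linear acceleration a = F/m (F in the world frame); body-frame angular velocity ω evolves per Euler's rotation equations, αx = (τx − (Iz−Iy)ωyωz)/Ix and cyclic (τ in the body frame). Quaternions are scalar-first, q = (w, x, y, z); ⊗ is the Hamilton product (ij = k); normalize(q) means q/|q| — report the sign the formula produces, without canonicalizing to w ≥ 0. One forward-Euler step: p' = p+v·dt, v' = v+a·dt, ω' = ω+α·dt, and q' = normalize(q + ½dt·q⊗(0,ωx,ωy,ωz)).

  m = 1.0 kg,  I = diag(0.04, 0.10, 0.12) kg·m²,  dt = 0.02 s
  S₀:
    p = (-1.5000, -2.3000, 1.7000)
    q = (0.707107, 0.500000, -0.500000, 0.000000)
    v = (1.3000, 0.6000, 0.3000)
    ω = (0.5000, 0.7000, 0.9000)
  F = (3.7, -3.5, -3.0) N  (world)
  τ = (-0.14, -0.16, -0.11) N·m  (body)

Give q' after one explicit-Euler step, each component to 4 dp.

q' = (0.7081, 0.4990, -0.4995, 0.0124)

2q̇ = q⊗(0,ω) = (0.1000000, -0.0964465, 0.0449749, 1.2363963)
updated quaternion q' = (0.7081, 0.4990, -0.4995, 0.0124)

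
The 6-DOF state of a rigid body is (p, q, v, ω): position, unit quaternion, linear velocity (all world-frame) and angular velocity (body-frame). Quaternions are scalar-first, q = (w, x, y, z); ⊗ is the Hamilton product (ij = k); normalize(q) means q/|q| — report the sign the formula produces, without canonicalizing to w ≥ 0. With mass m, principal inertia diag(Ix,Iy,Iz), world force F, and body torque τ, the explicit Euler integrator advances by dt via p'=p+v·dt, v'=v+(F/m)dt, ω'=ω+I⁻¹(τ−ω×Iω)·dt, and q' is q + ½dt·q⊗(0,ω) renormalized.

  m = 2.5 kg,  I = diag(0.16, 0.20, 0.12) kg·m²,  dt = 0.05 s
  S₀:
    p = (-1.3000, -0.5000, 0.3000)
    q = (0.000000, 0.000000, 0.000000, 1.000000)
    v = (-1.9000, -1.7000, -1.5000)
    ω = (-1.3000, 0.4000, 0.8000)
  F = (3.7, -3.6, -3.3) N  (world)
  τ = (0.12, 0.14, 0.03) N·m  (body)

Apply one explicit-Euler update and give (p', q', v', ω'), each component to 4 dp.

p' = (-1.3950, -0.5850, 0.2250)
q' = (-0.0200, -0.0100, -0.0325, 0.9992)
v' = (-1.8260, -1.7720, -1.5660)
ω' = (-1.2545, 0.4454, 0.8212)

α = I⁻¹(τ − ω×Iω) = (0.9100, 0.9080, 0.4233)
ω' = ω + α·dt = (-1.2545, 0.4454, 0.8212)
Hamilton product q⊗(0,ω) = (-0.8000000, -0.4000000, -1.3000000, 0.0000000)
q' = normalize(q + ½dt·q⊗(0,ω)) = (-0.0200, -0.0100, -0.0325, 0.9992)
p' = p + v·dt = (-1.3950, -0.5850, 0.2250)
new velocity v' = (-1.8260, -1.7720, -1.5660)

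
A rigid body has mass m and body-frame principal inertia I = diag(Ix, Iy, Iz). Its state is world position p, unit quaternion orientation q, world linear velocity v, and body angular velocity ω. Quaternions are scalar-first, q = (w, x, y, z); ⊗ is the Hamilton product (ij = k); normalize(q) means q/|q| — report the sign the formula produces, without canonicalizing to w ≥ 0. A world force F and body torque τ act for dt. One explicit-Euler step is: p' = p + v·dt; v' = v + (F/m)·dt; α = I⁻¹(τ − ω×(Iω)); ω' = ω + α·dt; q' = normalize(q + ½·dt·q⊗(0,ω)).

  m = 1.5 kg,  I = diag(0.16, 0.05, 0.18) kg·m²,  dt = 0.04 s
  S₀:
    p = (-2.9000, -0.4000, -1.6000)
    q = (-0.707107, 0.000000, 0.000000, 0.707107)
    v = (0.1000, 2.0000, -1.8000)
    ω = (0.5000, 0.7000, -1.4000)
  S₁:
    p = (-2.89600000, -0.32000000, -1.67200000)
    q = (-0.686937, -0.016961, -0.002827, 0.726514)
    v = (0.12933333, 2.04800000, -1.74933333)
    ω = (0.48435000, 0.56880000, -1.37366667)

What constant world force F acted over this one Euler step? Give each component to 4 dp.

F = (1.1000, 1.8000, 1.9000)

velocity change Δv = (0.02933333, 0.04800000, 0.05066667)
m·(v₁−v₀)/dt = (1.1000, 1.8000, 1.9000)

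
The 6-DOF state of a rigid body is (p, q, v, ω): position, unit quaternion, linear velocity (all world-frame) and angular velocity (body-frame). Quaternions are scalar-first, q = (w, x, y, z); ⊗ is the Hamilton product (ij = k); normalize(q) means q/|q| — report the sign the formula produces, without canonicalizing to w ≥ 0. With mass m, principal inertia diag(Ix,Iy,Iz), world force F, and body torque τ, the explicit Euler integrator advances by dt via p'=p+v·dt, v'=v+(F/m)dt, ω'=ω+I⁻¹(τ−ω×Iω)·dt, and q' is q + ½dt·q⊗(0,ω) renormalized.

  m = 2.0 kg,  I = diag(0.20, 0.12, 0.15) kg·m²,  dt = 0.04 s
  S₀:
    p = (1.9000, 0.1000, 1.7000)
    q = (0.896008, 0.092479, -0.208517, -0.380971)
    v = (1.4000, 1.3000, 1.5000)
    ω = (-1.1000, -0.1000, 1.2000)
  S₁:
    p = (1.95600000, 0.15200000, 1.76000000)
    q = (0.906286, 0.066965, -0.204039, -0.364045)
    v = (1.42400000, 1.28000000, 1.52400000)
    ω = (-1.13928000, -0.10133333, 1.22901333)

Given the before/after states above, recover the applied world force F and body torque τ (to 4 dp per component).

v₁ − v₀ = (0.02400000, -0.02000000, 0.02400000)
applied force F = (1.2000, -1.0000, 1.2000)
Δω = ω₁−ω₀ = (-0.03928000, -0.00133333, 0.02901333)
precession coupling = (-0.0036, -0.0660, -0.0088)
applied torque τ = (-0.2000, -0.0700, 0.1000)

F = (1.2000, -1.0000, 1.2000)
τ = (-0.2000, -0.0700, 0.1000)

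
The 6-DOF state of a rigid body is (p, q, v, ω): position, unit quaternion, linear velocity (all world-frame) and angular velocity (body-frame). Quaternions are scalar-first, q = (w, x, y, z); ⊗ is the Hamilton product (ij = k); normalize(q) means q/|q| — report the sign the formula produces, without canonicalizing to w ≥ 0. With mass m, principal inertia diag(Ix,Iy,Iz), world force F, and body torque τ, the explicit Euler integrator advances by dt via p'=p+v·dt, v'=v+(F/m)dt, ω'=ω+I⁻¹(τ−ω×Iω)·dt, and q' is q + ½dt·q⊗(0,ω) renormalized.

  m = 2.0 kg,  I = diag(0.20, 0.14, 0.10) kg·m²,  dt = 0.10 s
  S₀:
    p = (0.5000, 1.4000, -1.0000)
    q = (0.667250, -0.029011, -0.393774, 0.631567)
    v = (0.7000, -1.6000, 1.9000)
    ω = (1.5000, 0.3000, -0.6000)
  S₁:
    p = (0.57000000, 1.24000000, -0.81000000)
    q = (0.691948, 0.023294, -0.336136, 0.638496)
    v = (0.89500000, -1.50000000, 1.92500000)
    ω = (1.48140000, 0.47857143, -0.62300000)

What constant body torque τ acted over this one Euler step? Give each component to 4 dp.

rate change Δω = (-0.01860000, 0.17857143, -0.02300000)
applied torque τ = (-0.0300, 0.1600, -0.0500)

τ = (-0.0300, 0.1600, -0.0500)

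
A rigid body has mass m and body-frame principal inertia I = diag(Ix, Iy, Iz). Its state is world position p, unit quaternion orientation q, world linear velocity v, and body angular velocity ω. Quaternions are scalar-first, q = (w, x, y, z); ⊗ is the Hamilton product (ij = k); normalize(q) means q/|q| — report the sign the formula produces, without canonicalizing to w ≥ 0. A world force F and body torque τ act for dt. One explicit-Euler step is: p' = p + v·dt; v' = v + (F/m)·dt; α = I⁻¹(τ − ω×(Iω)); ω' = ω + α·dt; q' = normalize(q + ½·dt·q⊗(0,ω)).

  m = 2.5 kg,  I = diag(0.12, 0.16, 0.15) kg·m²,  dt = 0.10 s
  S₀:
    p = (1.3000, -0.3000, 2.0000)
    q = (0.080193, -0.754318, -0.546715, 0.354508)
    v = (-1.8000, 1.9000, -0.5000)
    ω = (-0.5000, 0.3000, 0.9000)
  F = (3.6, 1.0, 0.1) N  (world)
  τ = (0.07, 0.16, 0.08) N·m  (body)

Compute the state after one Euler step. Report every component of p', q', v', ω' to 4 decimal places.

p' = (1.1200, -0.1100, 1.9500)
q' = (0.0535, -0.7851, -0.5197, 0.3327)
v' = (-1.6560, 1.9400, -0.4960)
ω' = (-0.4394, 0.3916, 0.9573)

p' = p + v·dt = (1.1200, -0.1100, 1.9500)
new velocity v' = (-1.6560, 1.9400, -0.4960)
gyro term ω×Iω = (-0.0027, 0.0135, -0.0060)
angular accel α = (0.6058, 0.9156, 0.5733)
ω + α·dt = (-0.4394, 0.3916, 0.9573)
Hamilton product q⊗(0,ω) = (-0.5322017, -0.6384924, 0.5256901, -0.4274792)
updated quaternion q' = (0.0535, -0.7851, -0.5197, 0.3327)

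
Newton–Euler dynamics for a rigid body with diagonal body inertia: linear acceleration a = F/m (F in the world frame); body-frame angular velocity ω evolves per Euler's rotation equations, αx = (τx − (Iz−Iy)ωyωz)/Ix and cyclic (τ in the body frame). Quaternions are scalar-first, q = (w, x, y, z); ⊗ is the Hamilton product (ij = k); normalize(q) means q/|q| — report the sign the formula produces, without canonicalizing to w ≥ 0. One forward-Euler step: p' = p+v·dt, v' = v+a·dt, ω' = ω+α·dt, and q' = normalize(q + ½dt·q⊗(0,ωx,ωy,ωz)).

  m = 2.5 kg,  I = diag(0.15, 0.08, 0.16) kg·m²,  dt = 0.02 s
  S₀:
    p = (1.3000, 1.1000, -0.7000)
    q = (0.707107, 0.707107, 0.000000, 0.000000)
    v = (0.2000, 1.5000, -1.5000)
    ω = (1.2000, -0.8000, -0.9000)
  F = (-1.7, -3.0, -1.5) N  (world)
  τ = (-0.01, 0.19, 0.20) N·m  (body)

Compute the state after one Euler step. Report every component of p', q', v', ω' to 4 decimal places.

p' = (1.3040, 1.1300, -0.7300)
q' = (0.6985, 0.7155, 0.0007, -0.0120)
v' = (0.1864, 1.4760, -1.5120)
ω' = (1.1910, -0.7552, -0.8834)

p + v·dt = (1.3040, 1.1300, -0.7300)
new velocity v' = (0.1864, 1.4760, -1.5120)
ω×(Iω) gyroscopic = (0.0576, 0.0108, 0.0672)
α = I⁻¹(τ − ω×Iω) = (-0.4507, 2.2400, 0.8300)
ω' = ω + α·dt = (1.1910, -0.7552, -0.8834)
q⊗(0,ω) = (-0.8485284, 0.8485284, 0.0707107, -1.2020819)
q' = normalize(q + ½dt·q⊗(0,ω)) = (0.6985, 0.7155, 0.0007, -0.0120)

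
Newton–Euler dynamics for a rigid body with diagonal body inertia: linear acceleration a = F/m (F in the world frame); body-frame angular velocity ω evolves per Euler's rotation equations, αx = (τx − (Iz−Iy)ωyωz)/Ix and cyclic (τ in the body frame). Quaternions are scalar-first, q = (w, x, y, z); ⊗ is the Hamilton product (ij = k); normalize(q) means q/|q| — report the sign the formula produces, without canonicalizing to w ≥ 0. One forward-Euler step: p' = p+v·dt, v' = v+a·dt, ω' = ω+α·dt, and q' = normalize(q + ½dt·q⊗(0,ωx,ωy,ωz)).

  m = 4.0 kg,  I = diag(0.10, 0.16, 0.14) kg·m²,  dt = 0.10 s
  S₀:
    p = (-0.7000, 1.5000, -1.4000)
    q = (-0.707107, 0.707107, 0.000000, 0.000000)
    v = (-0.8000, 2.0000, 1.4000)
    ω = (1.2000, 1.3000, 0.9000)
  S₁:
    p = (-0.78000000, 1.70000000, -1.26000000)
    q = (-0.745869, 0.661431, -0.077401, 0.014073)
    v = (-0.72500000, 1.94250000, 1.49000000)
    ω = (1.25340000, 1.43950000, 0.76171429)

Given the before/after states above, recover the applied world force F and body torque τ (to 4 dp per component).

F = (3.0000, -2.3000, 3.6000)
τ = (0.0300, 0.1800, -0.1000)

ω₁ − ω₀ = (0.05340000, 0.13950000, -0.13828571)
precession coupling = (-0.0234, -0.0432, 0.0936)
τ = I·(Δω/dt) + ω₀×(Iω₀) = (0.0300, 0.1800, -0.1000)
velocity change Δv = (0.07500000, -0.05750000, 0.09000000)
m·(v₁−v₀)/dt = (3.0000, -2.3000, 3.6000)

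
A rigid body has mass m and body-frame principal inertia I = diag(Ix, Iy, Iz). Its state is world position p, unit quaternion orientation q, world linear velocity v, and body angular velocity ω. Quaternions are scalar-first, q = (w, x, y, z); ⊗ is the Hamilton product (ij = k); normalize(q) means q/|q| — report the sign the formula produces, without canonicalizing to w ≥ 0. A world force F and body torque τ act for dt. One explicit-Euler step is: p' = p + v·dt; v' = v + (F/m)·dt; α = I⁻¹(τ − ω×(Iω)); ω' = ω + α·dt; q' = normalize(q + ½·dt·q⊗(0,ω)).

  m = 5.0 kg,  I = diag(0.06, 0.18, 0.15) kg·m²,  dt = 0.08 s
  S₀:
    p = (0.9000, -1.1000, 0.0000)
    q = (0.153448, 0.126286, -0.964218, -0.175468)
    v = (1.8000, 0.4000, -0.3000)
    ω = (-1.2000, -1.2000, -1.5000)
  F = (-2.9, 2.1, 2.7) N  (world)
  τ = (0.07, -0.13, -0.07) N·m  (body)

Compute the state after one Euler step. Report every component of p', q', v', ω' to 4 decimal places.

gyro term ω×Iω = (-0.0540, -0.1620, 0.1728)
(τ − ω×Iω)/I = (2.0667, 0.1778, -1.6187)
new body rate ω' = (-1.0347, -1.1858, -1.6295)
q⊗(0,ω) = (-1.2687204, 1.0516278, 0.2158530, -1.5387768)
q' = normalize(q + ½dt·q⊗(0,ω)) = (0.1023, 0.1677, -0.9517, -0.2361)
linear accel F/m = (-0.5800, 0.4200, 0.5400)
p' = p + v·dt = (1.0440, -1.0680, -0.0240)
new velocity v' = (1.7536, 0.4336, -0.2568)

p' = (1.0440, -1.0680, -0.0240)
q' = (0.1023, 0.1677, -0.9517, -0.2361)
v' = (1.7536, 0.4336, -0.2568)
ω' = (-1.0347, -1.1858, -1.6295)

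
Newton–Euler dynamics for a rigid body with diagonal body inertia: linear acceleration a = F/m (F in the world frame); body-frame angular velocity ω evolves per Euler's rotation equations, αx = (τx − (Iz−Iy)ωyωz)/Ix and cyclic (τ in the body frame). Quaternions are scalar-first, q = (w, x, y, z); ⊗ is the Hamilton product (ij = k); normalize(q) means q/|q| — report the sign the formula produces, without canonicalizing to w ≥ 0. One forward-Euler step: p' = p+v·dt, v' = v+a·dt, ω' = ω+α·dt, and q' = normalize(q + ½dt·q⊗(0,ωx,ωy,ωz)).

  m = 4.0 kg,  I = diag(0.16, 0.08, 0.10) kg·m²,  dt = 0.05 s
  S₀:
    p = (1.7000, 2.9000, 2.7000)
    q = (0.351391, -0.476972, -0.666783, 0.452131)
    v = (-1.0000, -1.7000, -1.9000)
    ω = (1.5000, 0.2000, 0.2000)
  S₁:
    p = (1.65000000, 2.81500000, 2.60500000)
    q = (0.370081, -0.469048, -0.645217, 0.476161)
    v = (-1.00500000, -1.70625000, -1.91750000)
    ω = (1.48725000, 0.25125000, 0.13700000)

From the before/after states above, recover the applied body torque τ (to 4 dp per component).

ω₁ − ω₀ = (-0.01275000, 0.05125000, -0.06300000)
τ = I·(Δω/dt) + ω₀×(Iω₀) = (-0.0400, 0.1000, -0.1500)

τ = (-0.0400, 0.1000, -0.1500)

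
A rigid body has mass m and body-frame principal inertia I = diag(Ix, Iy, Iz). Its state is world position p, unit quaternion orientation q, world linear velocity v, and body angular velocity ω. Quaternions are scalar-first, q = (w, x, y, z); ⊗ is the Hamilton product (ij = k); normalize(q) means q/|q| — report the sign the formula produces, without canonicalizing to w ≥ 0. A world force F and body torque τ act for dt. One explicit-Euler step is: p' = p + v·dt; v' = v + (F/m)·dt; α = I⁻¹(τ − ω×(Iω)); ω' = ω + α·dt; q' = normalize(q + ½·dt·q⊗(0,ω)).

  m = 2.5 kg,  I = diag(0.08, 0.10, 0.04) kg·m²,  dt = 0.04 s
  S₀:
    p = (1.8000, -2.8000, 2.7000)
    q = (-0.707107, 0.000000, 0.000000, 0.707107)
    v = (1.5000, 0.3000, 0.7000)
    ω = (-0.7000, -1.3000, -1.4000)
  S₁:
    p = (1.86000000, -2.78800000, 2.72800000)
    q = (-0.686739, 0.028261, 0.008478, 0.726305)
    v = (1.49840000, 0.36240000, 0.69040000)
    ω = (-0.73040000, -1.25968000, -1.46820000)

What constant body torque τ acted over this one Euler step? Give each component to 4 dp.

τ = (-0.1700, 0.1400, -0.0500)

rate change Δω = (-0.03040000, 0.04032000, -0.06820000)
ω₀×(Iω₀) = (-0.1092, 0.0392, 0.0182)
I·α + gyro = (-0.1700, 0.1400, -0.0500)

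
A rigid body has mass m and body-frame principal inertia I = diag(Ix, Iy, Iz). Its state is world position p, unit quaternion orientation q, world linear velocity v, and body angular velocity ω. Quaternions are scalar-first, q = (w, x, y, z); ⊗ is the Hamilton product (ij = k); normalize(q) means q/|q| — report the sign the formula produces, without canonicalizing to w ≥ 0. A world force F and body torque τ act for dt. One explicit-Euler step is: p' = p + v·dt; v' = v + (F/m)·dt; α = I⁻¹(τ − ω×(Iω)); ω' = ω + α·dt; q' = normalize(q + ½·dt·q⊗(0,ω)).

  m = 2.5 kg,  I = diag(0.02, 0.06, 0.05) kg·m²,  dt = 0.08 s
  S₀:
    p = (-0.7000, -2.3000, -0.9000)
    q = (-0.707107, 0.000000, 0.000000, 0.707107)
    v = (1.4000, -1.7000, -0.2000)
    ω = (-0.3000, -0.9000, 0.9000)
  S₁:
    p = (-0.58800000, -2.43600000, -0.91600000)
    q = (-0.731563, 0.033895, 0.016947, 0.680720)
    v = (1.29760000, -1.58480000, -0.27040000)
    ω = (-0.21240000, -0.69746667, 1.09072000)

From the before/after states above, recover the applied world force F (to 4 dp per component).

F = (-3.2000, 3.6000, -2.2000)

v₁ − v₀ = (-0.10240000, 0.11520000, -0.07040000)
m·(v₁−v₀)/dt = (-3.2000, 3.6000, -2.2000)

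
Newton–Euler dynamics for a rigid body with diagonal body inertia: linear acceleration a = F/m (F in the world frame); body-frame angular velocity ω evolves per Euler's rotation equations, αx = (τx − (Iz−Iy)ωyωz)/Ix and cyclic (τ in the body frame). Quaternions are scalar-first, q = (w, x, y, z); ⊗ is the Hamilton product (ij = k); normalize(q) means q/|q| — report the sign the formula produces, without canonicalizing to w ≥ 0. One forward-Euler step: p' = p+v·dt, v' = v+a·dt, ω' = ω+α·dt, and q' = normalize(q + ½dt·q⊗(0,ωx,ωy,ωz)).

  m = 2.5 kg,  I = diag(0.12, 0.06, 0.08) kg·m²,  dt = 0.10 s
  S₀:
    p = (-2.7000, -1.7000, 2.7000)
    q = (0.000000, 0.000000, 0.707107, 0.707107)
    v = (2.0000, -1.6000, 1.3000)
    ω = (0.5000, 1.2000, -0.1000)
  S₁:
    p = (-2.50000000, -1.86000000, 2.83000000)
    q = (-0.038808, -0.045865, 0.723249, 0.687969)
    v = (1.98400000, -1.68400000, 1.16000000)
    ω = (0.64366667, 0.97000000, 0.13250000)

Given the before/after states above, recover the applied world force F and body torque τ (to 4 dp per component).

Δv = v₁−v₀ = (-0.01600000, -0.08400000, -0.14000000)
m·(v₁−v₀)/dt = (-0.4000, -2.1000, -3.5000)
ω₁ − ω₀ = (0.14366667, -0.23000000, 0.23250000)
ω₀×(Iω₀) = (-0.0024, -0.0020, -0.0360)
τ = I·(Δω/dt) + ω₀×(Iω₀) = (0.1700, -0.1400, 0.1500)

F = (-0.4000, -2.1000, -3.5000)
τ = (0.1700, -0.1400, 0.1500)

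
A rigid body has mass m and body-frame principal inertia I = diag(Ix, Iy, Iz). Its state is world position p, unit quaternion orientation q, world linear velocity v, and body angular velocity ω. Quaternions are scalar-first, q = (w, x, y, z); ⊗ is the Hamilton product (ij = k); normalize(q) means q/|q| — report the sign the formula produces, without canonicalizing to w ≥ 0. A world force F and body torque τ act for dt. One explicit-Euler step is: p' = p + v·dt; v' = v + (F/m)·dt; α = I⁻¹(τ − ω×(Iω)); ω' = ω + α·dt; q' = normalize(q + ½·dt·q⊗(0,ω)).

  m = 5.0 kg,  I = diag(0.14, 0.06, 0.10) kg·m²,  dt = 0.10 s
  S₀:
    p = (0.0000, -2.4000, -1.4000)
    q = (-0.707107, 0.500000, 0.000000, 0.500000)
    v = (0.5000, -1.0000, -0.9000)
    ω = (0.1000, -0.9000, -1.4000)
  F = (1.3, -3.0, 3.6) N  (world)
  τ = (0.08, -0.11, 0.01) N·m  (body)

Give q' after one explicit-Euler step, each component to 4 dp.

q' = (-0.6723, 0.5172, 0.0691, 0.5252)

q⊗(0,ω) = (0.6500000, 0.3792893, 1.3863963, 0.5399498)
q' = normalize(q + ½dt·q⊗(0,ω)) = (-0.6723, 0.5172, 0.0691, 0.5252)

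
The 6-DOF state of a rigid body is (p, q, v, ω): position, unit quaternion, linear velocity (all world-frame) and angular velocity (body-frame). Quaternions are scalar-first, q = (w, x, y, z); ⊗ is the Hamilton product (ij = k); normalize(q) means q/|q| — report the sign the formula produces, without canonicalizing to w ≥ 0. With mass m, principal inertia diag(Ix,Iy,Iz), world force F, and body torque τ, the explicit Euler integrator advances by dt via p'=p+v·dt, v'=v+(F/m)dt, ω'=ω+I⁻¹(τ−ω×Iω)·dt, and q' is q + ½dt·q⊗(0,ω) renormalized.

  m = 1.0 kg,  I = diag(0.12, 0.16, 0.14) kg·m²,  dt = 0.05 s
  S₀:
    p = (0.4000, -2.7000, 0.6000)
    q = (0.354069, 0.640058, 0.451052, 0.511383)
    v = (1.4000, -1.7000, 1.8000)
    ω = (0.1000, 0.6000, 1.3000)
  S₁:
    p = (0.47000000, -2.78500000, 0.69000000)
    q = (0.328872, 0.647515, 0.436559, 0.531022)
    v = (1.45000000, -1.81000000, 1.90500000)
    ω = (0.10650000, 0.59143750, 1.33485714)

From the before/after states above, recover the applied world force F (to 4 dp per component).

v₁ − v₀ = (0.05000000, -0.11000000, 0.10500000)
applied force F = (1.0000, -2.2000, 2.1000)

F = (1.0000, -2.2000, 2.1000)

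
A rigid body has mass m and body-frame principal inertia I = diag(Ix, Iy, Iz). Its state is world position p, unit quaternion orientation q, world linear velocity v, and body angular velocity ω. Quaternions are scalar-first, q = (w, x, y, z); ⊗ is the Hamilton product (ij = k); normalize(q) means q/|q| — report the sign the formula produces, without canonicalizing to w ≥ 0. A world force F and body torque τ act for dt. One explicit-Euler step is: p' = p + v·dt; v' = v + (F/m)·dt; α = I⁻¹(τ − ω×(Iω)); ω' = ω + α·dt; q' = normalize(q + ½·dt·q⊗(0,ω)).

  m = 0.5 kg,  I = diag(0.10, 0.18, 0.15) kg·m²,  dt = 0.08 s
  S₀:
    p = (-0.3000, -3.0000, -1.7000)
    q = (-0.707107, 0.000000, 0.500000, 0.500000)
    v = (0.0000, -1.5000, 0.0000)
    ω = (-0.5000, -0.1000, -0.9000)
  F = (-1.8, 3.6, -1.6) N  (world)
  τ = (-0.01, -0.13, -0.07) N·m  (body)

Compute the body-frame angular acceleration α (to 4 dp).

α = (-0.0730, -0.5972, -0.4933)

ω×(Iω) gyroscopic = (-0.0027, -0.0225, 0.0040)
α = I⁻¹(τ − ω×Iω) = (-0.0730, -0.5972, -0.4933)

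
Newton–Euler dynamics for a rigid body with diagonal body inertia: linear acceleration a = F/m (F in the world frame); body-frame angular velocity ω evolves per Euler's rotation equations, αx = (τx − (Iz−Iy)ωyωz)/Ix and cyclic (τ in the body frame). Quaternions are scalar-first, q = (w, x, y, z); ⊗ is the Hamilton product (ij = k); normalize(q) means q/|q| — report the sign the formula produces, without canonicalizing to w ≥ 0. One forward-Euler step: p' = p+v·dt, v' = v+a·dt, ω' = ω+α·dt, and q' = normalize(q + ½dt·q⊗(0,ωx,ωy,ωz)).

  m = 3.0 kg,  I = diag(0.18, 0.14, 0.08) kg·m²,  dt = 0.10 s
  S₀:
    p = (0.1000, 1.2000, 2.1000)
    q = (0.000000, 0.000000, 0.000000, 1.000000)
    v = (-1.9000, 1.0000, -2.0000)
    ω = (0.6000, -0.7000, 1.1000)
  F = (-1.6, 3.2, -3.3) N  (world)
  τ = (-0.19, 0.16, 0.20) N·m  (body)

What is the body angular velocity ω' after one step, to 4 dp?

ω×(Iω) gyroscopic = (0.0462, 0.0660, 0.0168)
(τ − ω×Iω)/I = (-1.3122, 0.6714, 2.2900)
ω' = ω + α·dt = (0.4688, -0.6329, 1.3290)

ω' = (0.4688, -0.6329, 1.3290)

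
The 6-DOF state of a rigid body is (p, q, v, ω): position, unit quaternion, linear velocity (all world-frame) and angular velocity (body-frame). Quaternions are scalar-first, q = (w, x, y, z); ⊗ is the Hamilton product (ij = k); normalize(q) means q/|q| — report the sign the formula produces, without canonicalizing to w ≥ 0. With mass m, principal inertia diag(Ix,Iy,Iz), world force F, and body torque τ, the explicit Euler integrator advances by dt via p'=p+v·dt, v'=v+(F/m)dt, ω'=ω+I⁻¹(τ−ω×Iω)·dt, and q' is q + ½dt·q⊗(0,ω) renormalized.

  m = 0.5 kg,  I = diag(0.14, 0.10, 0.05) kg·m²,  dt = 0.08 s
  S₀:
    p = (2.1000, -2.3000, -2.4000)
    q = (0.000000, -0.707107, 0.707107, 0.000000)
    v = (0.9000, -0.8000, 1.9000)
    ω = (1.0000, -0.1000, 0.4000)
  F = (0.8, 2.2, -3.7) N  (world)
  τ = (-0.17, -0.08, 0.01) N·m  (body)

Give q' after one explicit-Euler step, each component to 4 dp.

Hamilton product q⊗(0,ω) = (0.7778177, 0.2828428, 0.2828428, -0.6363963)
updated quaternion q' = (0.0311, -0.6951, 0.7177, -0.0254)

q' = (0.0311, -0.6951, 0.7177, -0.0254)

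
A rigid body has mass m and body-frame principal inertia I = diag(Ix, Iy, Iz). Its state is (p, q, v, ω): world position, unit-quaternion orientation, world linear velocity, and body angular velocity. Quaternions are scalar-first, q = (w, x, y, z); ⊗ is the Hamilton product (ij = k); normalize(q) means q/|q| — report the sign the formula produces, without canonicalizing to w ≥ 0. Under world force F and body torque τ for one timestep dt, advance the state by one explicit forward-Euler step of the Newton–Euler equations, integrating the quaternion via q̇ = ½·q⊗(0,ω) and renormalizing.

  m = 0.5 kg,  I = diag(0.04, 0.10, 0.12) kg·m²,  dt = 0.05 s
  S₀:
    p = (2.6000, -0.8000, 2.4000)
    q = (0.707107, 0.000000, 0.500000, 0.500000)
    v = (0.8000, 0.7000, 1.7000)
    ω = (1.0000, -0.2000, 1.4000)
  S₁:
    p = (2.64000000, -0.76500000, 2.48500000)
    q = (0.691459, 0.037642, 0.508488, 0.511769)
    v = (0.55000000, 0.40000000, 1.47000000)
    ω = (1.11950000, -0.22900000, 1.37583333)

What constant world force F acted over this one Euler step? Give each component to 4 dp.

F = (-2.5000, -3.0000, -2.3000)

Δv = v₁−v₀ = (-0.25000000, -0.30000000, -0.23000000)
m·(v₁−v₀)/dt = (-2.5000, -3.0000, -2.3000)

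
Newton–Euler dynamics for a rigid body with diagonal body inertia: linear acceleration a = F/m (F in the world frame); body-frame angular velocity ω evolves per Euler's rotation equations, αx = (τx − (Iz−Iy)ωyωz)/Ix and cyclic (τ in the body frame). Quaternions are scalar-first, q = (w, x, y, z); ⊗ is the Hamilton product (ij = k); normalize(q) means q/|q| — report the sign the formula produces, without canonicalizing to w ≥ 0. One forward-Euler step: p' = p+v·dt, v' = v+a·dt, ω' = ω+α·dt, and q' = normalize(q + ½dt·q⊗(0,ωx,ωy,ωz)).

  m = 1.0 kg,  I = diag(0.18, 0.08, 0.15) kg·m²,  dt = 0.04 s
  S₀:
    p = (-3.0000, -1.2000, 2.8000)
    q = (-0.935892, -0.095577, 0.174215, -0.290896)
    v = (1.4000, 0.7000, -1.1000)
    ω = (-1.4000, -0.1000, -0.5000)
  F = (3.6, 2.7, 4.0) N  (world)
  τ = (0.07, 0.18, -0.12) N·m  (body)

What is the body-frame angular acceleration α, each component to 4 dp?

α = (0.3694, 1.9875, -0.7067)

ω×(Iω) gyroscopic = (0.0035, 0.0210, -0.0140)
(τ − ω×Iω)/I = (0.3694, 1.9875, -0.7067)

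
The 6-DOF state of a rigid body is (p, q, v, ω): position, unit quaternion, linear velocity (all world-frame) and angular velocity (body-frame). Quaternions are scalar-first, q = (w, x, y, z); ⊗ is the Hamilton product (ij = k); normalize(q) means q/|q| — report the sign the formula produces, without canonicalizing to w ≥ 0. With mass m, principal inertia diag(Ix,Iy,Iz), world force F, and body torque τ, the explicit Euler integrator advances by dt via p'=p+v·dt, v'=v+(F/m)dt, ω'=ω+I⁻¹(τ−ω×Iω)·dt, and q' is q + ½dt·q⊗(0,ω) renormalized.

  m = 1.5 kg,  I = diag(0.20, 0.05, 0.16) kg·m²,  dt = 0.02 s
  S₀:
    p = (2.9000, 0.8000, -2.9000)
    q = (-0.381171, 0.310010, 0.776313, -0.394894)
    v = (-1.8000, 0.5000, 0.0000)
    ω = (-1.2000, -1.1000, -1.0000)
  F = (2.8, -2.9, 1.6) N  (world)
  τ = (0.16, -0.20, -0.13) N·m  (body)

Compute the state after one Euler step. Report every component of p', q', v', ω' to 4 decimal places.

a = F/m = (1.8667, -1.9333, 1.0667)
new position p' = (2.8640, 0.8100, -2.9000)
new velocity v' = (-1.7627, 0.4613, 0.0213)
(τ − ω×Iω)/I = (0.1950, -4.9600, 0.4250)
ω + α·dt = (-1.1961, -1.1992, -0.9915)
Hamilton product q⊗(0,ω) = (0.8310623, -0.7532912, 1.2031709, 0.9717356)
updated quaternion q' = (-0.3728, 0.3024, 0.7882, -0.3851)

p' = (2.8640, 0.8100, -2.9000)
q' = (-0.3728, 0.3024, 0.7882, -0.3851)
v' = (-1.7627, 0.4613, 0.0213)
ω' = (-1.1961, -1.1992, -0.9915)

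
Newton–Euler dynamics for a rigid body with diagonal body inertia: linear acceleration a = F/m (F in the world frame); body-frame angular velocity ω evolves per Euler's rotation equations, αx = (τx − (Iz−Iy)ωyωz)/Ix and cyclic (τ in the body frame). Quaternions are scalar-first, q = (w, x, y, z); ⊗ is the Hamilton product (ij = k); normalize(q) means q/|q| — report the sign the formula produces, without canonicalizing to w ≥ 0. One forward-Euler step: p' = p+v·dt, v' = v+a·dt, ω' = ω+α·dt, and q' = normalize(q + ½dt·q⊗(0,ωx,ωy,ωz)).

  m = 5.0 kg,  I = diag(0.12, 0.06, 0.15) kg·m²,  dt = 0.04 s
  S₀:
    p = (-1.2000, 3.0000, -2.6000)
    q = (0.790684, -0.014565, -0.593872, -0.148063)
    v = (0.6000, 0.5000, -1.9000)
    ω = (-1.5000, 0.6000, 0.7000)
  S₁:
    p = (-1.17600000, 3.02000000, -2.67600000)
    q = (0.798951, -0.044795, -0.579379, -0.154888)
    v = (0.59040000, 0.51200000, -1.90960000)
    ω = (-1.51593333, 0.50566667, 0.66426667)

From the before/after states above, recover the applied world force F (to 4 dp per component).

Δv = v₁−v₀ = (-0.00960000, 0.01200000, -0.00960000)
m·(v₁−v₀)/dt = (-1.2000, 1.5000, -1.2000)

F = (-1.2000, 1.5000, -1.2000)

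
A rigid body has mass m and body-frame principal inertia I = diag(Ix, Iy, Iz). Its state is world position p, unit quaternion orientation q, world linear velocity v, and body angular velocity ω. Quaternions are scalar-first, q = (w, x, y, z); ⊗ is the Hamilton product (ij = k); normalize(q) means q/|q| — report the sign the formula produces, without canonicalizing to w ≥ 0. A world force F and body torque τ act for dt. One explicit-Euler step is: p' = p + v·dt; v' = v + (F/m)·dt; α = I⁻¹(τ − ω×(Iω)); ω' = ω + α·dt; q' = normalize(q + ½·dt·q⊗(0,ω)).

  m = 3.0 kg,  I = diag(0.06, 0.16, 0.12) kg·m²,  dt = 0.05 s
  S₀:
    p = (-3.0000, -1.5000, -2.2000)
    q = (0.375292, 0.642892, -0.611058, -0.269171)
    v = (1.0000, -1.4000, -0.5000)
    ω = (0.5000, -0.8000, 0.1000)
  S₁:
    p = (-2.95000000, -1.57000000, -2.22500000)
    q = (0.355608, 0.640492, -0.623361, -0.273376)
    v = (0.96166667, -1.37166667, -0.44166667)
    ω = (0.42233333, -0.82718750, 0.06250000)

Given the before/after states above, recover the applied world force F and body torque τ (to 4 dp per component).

Δω = ω₁−ω₀ = (-0.07766667, -0.02718750, -0.03750000)
τ = I·(Δω/dt) + ω₀×(Iω₀) = (-0.0900, -0.0900, -0.1300)
Δv = v₁−v₀ = (-0.03833333, 0.02833333, 0.05833333)
F = m·Δv/dt = (-2.3000, 1.7000, 3.5000)

F = (-2.3000, 1.7000, 3.5000)
τ = (-0.0900, -0.0900, -0.1300)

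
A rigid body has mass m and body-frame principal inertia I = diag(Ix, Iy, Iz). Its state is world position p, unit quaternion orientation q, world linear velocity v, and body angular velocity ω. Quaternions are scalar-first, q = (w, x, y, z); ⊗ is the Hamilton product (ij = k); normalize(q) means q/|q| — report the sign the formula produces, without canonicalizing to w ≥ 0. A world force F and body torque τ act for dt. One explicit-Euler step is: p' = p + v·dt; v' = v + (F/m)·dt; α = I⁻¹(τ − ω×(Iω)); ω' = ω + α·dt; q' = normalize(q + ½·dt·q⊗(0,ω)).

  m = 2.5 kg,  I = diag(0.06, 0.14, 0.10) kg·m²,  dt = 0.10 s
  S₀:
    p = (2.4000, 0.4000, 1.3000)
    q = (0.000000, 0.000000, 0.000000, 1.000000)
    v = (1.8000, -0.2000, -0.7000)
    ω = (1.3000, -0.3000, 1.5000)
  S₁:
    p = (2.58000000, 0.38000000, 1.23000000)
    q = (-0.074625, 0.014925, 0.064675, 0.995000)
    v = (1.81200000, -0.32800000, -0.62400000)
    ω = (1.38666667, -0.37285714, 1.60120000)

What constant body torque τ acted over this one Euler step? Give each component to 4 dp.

τ = (0.0700, -0.1800, 0.0700)

Δω = ω₁−ω₀ = (0.08666667, -0.07285714, 0.10120000)
I·α + gyro = (0.0700, -0.1800, 0.0700)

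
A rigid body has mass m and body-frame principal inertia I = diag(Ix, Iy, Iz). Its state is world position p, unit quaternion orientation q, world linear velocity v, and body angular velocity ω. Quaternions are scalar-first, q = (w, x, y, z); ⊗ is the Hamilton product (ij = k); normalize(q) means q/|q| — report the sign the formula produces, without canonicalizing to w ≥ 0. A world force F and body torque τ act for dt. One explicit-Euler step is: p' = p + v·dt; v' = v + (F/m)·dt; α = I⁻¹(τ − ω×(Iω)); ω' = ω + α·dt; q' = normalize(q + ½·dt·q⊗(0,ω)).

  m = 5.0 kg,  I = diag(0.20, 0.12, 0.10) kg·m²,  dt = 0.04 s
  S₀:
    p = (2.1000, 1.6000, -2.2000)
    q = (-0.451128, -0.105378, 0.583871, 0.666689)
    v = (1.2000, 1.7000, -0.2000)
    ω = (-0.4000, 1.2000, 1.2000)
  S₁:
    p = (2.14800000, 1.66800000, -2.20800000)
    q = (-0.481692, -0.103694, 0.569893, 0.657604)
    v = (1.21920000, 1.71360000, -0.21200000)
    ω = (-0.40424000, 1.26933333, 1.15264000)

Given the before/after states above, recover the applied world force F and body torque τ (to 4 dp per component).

rate change Δω = (-0.00424000, 0.06933333, -0.04736000)
τ = I·(Δω/dt) + ω₀×(Iω₀) = (-0.0500, 0.1600, -0.0800)
velocity change Δv = (0.01920000, 0.01360000, -0.01200000)
m·(v₁−v₀)/dt = (2.4000, 1.7000, -1.5000)

F = (2.4000, 1.7000, -1.5000)
τ = (-0.0500, 0.1600, -0.0800)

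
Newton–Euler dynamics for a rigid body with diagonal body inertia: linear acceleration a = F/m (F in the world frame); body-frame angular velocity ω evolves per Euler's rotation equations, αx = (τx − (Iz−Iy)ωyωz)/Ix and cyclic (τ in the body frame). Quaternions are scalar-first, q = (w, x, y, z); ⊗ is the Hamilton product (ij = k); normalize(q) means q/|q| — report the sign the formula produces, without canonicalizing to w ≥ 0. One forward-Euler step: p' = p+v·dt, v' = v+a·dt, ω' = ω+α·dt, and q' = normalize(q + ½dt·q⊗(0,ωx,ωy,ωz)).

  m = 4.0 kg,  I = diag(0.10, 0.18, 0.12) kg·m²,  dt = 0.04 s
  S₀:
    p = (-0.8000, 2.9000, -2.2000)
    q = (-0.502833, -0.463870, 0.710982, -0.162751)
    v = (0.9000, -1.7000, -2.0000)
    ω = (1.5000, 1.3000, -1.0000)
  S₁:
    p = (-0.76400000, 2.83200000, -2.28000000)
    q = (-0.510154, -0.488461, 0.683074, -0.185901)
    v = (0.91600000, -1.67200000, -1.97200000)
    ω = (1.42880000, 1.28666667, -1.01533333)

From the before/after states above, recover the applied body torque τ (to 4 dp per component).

rate change Δω = (-0.07120000, -0.01333333, -0.01533333)
ω₀×(Iω₀) = (0.0780, 0.0300, 0.1560)
applied torque τ = (-0.1000, -0.0300, 0.1100)

τ = (-0.1000, -0.0300, 0.1100)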